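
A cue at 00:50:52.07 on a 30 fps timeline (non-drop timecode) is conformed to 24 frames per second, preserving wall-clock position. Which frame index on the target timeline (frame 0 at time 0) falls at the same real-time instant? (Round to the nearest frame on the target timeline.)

Source frame index: (0×3600 + 50×60 + 52) × 30 + 7 = 91567.
Real time: 91567 / (30) = 91567/30 s.
Target frame: (91567/30) × (24) = 366268/5 ≈ 73253.600 → 73254.

frame 73254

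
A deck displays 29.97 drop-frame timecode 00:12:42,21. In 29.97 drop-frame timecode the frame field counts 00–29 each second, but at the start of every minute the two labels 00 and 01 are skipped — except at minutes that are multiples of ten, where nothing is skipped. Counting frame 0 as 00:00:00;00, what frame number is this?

22859

As if non-drop at 30 labels/s: (0 × 3600 + 12 × 60 + 42) × 30 + 21 = 22881.
Minute boundaries passed: 12; those not divisible by 10: 12 − 1 = 11; dropped labels = 2 × 11 = 22.
Actual frame index = 22881 − 22 = 22859.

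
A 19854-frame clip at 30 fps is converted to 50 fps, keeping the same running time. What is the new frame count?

Target frames = source frames × (target rate / source rate) = 19854 × (50)/(30) = 19854 × 5/3 = 33090.

33090 frames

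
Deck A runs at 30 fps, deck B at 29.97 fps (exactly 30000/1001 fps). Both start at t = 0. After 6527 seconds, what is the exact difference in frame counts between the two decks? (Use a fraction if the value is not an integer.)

195810/1001 frames

A emits 30 × 6527 = 195810 frames; B emits 30000/1001 × 6527 = 195810000/1001.
Difference = 195810/1001 frames (≈ 195.6144); B is behind A.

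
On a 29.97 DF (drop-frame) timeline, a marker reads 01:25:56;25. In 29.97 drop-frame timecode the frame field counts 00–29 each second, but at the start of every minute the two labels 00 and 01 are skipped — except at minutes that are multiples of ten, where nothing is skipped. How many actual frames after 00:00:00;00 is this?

Complete 10-minute blocks: 8, each 17982 frames → 143856.
Remaining 5 whole minutes in the current block: 1800 + 4 × 1798 = 8992 frames.
Within the current minute: 56 × 30 + 25 − 2 = 1703 (labels ;00/;01 skipped at this minute). Total = 143856 + 8992 + 1703 = 154551.

154551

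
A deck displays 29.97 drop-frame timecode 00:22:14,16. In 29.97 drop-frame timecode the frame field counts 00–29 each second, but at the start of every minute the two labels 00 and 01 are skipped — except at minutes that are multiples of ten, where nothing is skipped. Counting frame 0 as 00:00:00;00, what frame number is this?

39996

As if non-drop at 30 labels/s: (0 × 3600 + 22 × 60 + 14) × 30 + 16 = 40036.
Minute boundaries passed: 22; those not divisible by 10: 22 − 2 = 20; dropped labels = 2 × 20 = 40.
Actual frame index = 40036 − 40 = 39996.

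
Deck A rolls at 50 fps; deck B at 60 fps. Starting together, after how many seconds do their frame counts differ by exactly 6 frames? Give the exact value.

0.6 seconds

The gap grows by |60 − 50| = 10 frames per second.
Time for a 6-frame gap: 6 ÷ (10) = 0.6 s.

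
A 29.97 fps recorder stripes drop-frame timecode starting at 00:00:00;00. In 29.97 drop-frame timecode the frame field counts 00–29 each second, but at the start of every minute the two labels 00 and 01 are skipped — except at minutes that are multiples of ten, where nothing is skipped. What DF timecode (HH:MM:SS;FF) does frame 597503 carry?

Ten DF minutes hold 17982 frames, so frame 597503 lies in block 33 (frames 593406–611387) with 4097 frames into that block.
The block's first minute is 1800 frames and the rest 1798 each; 4097 frames reaches minute 2, so 33 × 18 + 2 × 2 = 598 labels have been skipped so far.
Adding those back, label number 597503 + 598 = 598101 at 30 labels/s is 19936 s + 21 f = 5 h 32 min 16 s frame 21, i.e. 05:32:16;21.

05:32:16;21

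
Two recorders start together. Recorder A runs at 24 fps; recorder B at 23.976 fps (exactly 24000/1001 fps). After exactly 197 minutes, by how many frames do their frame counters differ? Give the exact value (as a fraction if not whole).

283680/1001 frames

197 min = 11820 s.
A emits 24 × 11820 = 283680 frames; B emits 24000/1001 × 11820 = 283680000/1001.
Difference = 283680/1001 frames (≈ 283.3966); B is behind A.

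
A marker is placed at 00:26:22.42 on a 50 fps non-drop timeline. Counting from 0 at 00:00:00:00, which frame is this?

79142

Total seconds to the label: (0 × 3600 + 26 × 60 + 22) = 1582.
Frame index = 1582 × 50 + 42 = 79142.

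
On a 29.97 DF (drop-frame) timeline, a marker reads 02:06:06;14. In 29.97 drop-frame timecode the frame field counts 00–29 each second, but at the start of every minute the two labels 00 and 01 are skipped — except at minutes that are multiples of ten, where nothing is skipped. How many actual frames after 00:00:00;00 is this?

226766

As if non-drop at 30 labels/s: (2 × 3600 + 6 × 60 + 6) × 30 + 14 = 226994.
Minute boundaries passed: 126; those not divisible by 10: 126 − 12 = 114; dropped labels = 2 × 114 = 228.
Actual frame index = 226994 − 228 = 226766.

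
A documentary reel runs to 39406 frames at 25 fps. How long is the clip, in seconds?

1576.24 seconds

Running time = 39406 / (25) = 1576.24 s.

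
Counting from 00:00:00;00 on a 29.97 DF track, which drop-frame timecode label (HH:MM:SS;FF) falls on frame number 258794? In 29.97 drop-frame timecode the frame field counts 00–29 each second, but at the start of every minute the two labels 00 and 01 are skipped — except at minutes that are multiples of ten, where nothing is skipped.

02:23:55;02

Ten DF minutes hold 17982 frames, so frame 258794 lies in block 14 (frames 251748–269729) with 7046 frames into that block.
The block's first minute is 1800 frames and the rest 1798 each; 7046 frames reaches minute 3, so 14 × 18 + 3 × 2 = 258 labels have been skipped so far.
Adding those back, label number 258794 + 258 = 259052 at 30 labels/s is 8635 s + 2 f = 2 h 23 min 55 s frame 2, i.e. 02:23:55;02.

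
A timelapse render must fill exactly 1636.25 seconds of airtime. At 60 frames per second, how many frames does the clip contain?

98175 frames

Frames = 1636.25 × 60 = 98175.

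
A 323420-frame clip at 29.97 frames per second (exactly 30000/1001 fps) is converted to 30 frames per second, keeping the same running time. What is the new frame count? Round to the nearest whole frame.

323743 frames

Frames at target rate = 323420 × (30) / (30000/1001) = 16187171/50 ≈ 323743.420.
Nearest whole frame: 323743.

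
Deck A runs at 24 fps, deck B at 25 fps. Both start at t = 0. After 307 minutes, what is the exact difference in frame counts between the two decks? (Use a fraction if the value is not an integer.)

18420 frames

307 min = 18420 s.
A emits 24 × 18420 = 442080 frames; B emits 25 × 18420 = 460500.
Difference = 18420 frames; B is ahead of A.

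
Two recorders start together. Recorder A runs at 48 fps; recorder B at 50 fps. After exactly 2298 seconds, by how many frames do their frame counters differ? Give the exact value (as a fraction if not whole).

4596 frames

A emits 48 × 2298 = 110304 frames; B emits 50 × 2298 = 114900.
Difference = 4596 frames; B is ahead of A.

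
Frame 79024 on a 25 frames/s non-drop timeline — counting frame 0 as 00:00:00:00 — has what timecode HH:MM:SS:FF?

79024 ÷ 25 = 3160 full seconds, remainder 24 frames.
3160 s = 0 h 52 min 40 s.
Timecode: 00:52:40:24.

00:52:40:24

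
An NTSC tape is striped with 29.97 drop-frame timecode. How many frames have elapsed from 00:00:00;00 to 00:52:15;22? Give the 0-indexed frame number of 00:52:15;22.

93978

As if non-drop at 30 labels/s: (0 × 3600 + 52 × 60 + 15) × 30 + 22 = 94072.
Minute boundaries passed: 52; those not divisible by 10: 52 − 5 = 47; dropped labels = 2 × 47 = 94.
Actual frame index = 94072 − 94 = 93978.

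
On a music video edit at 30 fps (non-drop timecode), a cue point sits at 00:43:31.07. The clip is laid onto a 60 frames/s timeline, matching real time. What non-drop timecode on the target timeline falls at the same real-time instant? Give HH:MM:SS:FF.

00:43:31:14

Source frame index: (0×3600 + 43×60 + 31) × 30 + 7 = 78337.
Real time: 78337 / (30) = 78337/30 s.
Target frame: (78337/30) × (60) = 156674.
At 60 labels/s: frame 156674 → 00:43:31:14.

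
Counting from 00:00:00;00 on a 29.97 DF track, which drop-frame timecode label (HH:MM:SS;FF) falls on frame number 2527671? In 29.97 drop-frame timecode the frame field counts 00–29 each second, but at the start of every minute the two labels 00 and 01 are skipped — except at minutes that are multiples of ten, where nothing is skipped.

Ten DF minutes hold 17982 frames, so frame 2527671 lies in block 140 (frames 2517480–2535461) with 10191 frames into that block.
The block's first minute is 1800 frames and the rest 1798 each; 10191 frames reaches minute 5, so 140 × 18 + 5 × 2 = 2530 labels have been skipped so far.
Adding those back, label number 2527671 + 2530 = 2530201 at 30 labels/s is 84340 s + 1 f = 23 h 25 min 40 s frame 1, i.e. 23:25:40;01.

23:25:40;01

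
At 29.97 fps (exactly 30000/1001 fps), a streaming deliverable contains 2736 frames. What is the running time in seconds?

Running time = 2736 / (30000/1001) = 91.2912 s.

91.2912 seconds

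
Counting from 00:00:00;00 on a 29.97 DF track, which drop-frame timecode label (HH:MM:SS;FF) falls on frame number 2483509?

Ten DF minutes hold 17982 frames, so frame 2483509 lies in block 138 (frames 2481516–2499497) with 1993 frames into that block.
The block's first minute is 1800 frames and the rest 1798 each; 1993 frames reaches minute 1, so 138 × 18 + 1 × 2 = 2486 labels have been skipped so far.
Adding those back, label number 2483509 + 2486 = 2485995 at 30 labels/s is 82866 s + 15 f = 23 h 1 min 6 s frame 15, i.e. 23:01:06;15.

23:01:06;15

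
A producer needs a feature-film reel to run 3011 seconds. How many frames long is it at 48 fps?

Frames = 3011 × 48 = 144528.

144528 frames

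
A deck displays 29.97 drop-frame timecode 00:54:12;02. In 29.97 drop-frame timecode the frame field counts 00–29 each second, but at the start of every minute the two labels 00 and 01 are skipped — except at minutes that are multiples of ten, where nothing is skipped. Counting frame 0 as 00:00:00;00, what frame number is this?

97464

Complete 10-minute blocks: 5, each 17982 frames → 89910.
Remaining 4 whole minutes in the current block: 1800 + 3 × 1798 = 7194 frames.
Within the current minute: 12 × 30 + 2 − 2 = 360 (labels ;00/;01 skipped at this minute). Total = 89910 + 7194 + 360 = 97464.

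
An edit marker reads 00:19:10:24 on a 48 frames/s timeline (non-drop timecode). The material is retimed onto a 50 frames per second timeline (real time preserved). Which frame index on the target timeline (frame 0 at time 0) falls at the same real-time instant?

frame 57525

Source frame index: (0×3600 + 19×60 + 10) × 48 + 24 = 55224.
Real time: 55224 / (48) = 2301/2 s.
Target frame: (2301/2) × (50) = 57525.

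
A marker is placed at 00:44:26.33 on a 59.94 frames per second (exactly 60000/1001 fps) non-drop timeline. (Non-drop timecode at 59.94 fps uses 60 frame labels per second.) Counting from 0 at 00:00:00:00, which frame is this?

Total seconds to the label: (0 × 3600 + 44 × 60 + 26) = 2666.
Frame index = 2666 × 60 + 33 = 159993.

159993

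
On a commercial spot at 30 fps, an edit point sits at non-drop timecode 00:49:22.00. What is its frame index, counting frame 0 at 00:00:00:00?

Total seconds to the label: (0 × 3600 + 49 × 60 + 22) = 2962.
Frame index = 2962 × 30 + 0 = 88860.

88860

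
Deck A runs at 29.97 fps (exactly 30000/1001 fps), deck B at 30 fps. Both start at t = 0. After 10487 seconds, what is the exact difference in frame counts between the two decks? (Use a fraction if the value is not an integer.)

A emits 30000/1001 × 10487 = 314610000/1001 frames; B emits 30 × 10487 = 314610.
Difference = 314610/1001 frames (≈ 314.2957); B is ahead of A.

314610/1001 frames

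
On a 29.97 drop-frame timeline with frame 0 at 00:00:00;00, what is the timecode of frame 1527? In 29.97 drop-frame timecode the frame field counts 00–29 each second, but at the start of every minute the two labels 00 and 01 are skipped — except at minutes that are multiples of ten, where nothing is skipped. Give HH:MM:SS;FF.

Each 10-minute DF block holds 10 × 60 × 30 − 9 × 2 = 17982 frames. 1527 ÷ 17982 → 0 full blocks, remainder 1527.
Within the partial block the first minute is 1800 frames and each further minute 1798, so 0 further minute boundaries passed. Total skipped labels = 18 × 0 + 2 × 0 = 0.
Non-drop label index = 1527 + 0 = 1527; at 30 labels/s that is 00:00:50:27, i.e. DF 00:00:50;27.

00:00:50;27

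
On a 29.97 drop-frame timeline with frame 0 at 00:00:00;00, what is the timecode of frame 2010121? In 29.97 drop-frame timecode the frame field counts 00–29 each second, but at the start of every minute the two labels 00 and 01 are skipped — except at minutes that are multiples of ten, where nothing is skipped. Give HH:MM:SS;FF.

Ten DF minutes hold 17982 frames, so frame 2010121 lies in block 111 (frames 1996002–2013983) with 14119 frames into that block.
The block's first minute is 1800 frames and the rest 1798 each; 14119 frames reaches minute 7, so 111 × 18 + 7 × 2 = 2012 labels have been skipped so far.
Adding those back, label number 2010121 + 2012 = 2012133 at 30 labels/s is 67071 s + 3 f = 18 h 37 min 51 s frame 3, i.e. 18:37:51;03.

18:37:51;03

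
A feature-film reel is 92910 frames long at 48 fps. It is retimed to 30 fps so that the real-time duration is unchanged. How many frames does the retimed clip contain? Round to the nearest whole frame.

Frames at target rate = 92910 × (30) / (48) = 232275/4 ≈ 58068.750.
Nearest whole frame: 58069.

58069 frames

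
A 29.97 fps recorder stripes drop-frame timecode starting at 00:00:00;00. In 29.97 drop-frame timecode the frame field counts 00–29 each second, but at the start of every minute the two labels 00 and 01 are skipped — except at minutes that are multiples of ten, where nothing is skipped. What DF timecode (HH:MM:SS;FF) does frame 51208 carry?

00:28:28;20

Ten DF minutes hold 17982 frames, so frame 51208 lies in block 2 (frames 35964–53945) with 15244 frames into that block.
The block's first minute is 1800 frames and the rest 1798 each; 15244 frames reaches minute 8, so 2 × 18 + 8 × 2 = 52 labels have been skipped so far.
Adding those back, label number 51208 + 52 = 51260 at 30 labels/s is 1708 s + 20 f = 0 h 28 min 28 s frame 20, i.e. 00:28:28;20.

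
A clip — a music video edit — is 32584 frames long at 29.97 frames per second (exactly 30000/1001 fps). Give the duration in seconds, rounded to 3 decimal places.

Running time = 32584 × 1001/30000 = 4077073/3750 s ≈ 1087.219 s.

1087.219 seconds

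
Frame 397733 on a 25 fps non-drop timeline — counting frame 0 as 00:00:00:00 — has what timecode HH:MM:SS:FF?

397733 ÷ 25 = 15909 full seconds, remainder 8 frames.
15909 s = 4 h 25 min 9 s.
Timecode: 04:25:09:08.

04:25:09:08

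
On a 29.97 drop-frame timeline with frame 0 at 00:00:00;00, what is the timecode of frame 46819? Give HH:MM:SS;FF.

Each 10-minute DF block holds 10 × 60 × 30 − 9 × 2 = 17982 frames. 46819 ÷ 17982 → 2 full blocks, remainder 10855.
Within the partial block the first minute is 1800 frames and each further minute 1798, so 6 further minute boundaries passed. Total skipped labels = 18 × 2 + 2 × 6 = 48.
Non-drop label index = 46819 + 48 = 46867; at 30 labels/s that is 00:26:02:07, i.e. DF 00:26:02;07.

00:26:02;07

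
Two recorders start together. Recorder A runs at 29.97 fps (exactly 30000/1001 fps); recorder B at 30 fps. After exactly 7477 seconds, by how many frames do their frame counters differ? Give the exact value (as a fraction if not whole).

224310/1001 frames

A emits 30000/1001 × 7477 = 224310000/1001 frames; B emits 30 × 7477 = 224310.
Difference = 224310/1001 frames (≈ 224.0859); B is ahead of A.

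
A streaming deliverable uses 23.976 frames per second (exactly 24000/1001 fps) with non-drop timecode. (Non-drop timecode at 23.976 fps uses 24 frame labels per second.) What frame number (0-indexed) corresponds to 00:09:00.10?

frame 12970

Total seconds to the label: (0 × 3600 + 9 × 60 + 0) = 540.
Frame index = 540 × 24 + 10 = 12970.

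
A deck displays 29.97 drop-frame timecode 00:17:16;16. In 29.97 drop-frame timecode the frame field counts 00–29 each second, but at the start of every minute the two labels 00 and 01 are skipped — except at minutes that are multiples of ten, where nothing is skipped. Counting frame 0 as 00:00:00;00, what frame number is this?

31064

As if non-drop at 30 labels/s: (0 × 3600 + 17 × 60 + 16) × 30 + 16 = 31096.
Minute boundaries passed: 17; those not divisible by 10: 17 − 1 = 16; dropped labels = 2 × 16 = 32.
Actual frame index = 31096 − 32 = 31064.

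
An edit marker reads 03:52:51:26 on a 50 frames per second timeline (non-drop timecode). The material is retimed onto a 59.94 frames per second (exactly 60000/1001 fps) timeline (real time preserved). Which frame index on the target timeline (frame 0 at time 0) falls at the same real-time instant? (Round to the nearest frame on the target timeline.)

Source frame index: (3×3600 + 52×60 + 51) × 50 + 26 = 698576.
Real time: 698576 / (50) = 349288/25 s.
Target frame: (349288/25) × (60000/1001) = 838291200/1001 ≈ 837453.746 → 837454.

frame 837454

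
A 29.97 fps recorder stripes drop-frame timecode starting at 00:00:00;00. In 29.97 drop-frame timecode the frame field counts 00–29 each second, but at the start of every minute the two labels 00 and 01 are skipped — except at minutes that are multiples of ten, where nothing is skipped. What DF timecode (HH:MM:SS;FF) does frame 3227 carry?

Each 10-minute DF block holds 10 × 60 × 30 − 9 × 2 = 17982 frames. 3227 ÷ 17982 → 0 full blocks, remainder 3227.
Within the partial block the first minute is 1800 frames and each further minute 1798, so 1 further minute boundary passed. Total skipped labels = 18 × 0 + 2 × 1 = 2.
Non-drop label index = 3227 + 2 = 3229; at 30 labels/s that is 00:01:47:19, i.e. DF 00:01:47;19.

00:01:47;19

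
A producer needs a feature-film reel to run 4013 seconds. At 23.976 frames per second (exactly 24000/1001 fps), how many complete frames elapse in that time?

96215 frames

Frames = 4013 × 24000/1001 = 96312000/1001 ≈ 96215.7842.
Complete frames: 96215.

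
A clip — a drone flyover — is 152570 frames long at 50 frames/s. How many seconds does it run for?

3051.4 seconds

Running time = 152570 / (50) = 3051.4 s.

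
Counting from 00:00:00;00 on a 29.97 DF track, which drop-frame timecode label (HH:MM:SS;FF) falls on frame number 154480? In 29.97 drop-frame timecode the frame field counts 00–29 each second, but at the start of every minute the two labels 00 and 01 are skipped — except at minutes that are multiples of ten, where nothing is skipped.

Each 10-minute DF block holds 10 × 60 × 30 − 9 × 2 = 17982 frames. 154480 ÷ 17982 → 8 full blocks, remainder 10624.
Within the partial block the first minute is 1800 frames and each further minute 1798, so 5 further minute boundaries passed. Total skipped labels = 18 × 8 + 2 × 5 = 154.
Non-drop label index = 154480 + 154 = 154634; at 30 labels/s that is 01:25:54:14, i.e. DF 01:25:54;14.

01:25:54;14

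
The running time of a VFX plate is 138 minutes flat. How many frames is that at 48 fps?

397440 frames

138 min = 8280 s.
Frames = 8280 × 48 = 397440.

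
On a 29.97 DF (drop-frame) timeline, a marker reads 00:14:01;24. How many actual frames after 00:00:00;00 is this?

25228

Complete 10-minute blocks: 1, each 17982 frames → 17982.
Remaining 4 whole minutes in the current block: 1800 + 3 × 1798 = 7194 frames.
Within the current minute: 1 × 30 + 24 − 2 = 52 (labels ;00/;01 skipped at this minute). Total = 17982 + 7194 + 52 = 25228.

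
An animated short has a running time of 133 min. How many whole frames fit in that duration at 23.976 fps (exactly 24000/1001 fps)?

133 min = 7980 s.
Frames = 7980 × 24000/1001 = 27360000/143 ≈ 191328.6713.
Complete frames: 191328.

191328 frames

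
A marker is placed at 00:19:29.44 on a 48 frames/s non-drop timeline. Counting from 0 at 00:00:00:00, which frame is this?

Total seconds to the label: (0 × 3600 + 19 × 60 + 29) = 1169.
Frame index = 1169 × 48 + 44 = 56156.

56156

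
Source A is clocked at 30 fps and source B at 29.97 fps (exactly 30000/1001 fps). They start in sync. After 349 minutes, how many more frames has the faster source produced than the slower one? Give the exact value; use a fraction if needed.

349 min = 20940 s.
A emits 30 × 20940 = 628200 frames; B emits 30000/1001 × 20940 = 628200000/1001.
Difference = 628200/1001 frames (≈ 627.5724); B is behind A.

628200/1001 frames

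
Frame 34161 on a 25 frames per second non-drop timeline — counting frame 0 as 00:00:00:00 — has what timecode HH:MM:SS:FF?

00:22:46:11

34161 ÷ 25 = 1366 full seconds, remainder 11 frames.
1366 s = 0 h 22 min 46 s.
Timecode: 00:22:46:11.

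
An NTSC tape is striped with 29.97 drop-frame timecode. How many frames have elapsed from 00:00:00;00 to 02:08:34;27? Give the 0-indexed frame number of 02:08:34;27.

231215

As if non-drop at 30 labels/s: (2 × 3600 + 8 × 60 + 34) × 30 + 27 = 231447.
Minute boundaries passed: 128; those not divisible by 10: 128 − 12 = 116; dropped labels = 2 × 116 = 232.
Actual frame index = 231447 − 232 = 231215.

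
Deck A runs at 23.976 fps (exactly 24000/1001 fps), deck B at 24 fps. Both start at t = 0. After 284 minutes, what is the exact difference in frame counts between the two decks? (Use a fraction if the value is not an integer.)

284 min = 17040 s.
A emits 24000/1001 × 17040 = 408960000/1001 frames; B emits 24 × 17040 = 408960.
Difference = 408960/1001 frames (≈ 408.5514); B is ahead of A.

408960/1001 frames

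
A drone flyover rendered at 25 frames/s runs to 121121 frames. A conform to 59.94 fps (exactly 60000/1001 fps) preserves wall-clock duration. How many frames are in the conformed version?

290400 frames

Target frames = source frames × (target rate / source rate) = 121121 × (60000/1001)/(25) = 121121 × 2400/1001 = 290400.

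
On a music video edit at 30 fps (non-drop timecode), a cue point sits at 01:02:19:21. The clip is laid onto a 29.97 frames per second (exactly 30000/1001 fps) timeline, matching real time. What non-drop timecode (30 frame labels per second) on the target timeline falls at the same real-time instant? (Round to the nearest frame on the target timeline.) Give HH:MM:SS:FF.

Source frame index: (1×3600 + 2×60 + 19) × 30 + 21 = 112191.
Real time: 112191 / (30) = 37397/10 s.
Target frame: (37397/10) × (30000/1001) = 112191000/1001 ≈ 112078.921 → 112079.
At 30 labels/s: frame 112079 → 01:02:15:29.

01:02:15:29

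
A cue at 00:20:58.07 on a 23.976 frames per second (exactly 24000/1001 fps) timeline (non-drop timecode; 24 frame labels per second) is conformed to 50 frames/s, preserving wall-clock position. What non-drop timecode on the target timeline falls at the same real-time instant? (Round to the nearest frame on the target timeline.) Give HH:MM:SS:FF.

Source frame index: (0×3600 + 20×60 + 58) × 24 + 7 = 30199.
Real time: 30199 / (24000/1001) = 30229199/24000 s.
Target frame: (30229199/24000) × (50) = 30229199/480 ≈ 62977.498 → 62977.
At 50 labels/s: frame 62977 → 00:20:59:27.

00:20:59:27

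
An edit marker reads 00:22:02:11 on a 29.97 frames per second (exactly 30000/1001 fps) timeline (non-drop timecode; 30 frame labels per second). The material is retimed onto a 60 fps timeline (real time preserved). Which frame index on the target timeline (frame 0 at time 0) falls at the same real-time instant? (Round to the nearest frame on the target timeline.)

Source frame index: (0×3600 + 22×60 + 2) × 30 + 11 = 39671.
Real time: 39671 / (30000/1001) = 39710671/30000 s.
Target frame: (39710671/30000) × (60) = 39710671/500 ≈ 79421.342 → 79421.

frame 79421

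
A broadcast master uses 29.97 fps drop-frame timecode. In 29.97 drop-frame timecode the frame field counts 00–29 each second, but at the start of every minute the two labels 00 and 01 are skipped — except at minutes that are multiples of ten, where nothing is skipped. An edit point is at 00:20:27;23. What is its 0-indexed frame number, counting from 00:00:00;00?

As if non-drop at 30 labels/s: (0 × 3600 + 20 × 60 + 27) × 30 + 23 = 36833.
Minute boundaries passed: 20; those not divisible by 10: 20 − 2 = 18; dropped labels = 2 × 18 = 36.
Actual frame index = 36833 − 36 = 36797.

36797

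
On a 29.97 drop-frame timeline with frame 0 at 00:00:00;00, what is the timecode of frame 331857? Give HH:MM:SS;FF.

Ten DF minutes hold 17982 frames, so frame 331857 lies in block 18 (frames 323676–341657) with 8181 frames into that block.
The block's first minute is 1800 frames and the rest 1798 each; 8181 frames reaches minute 4, so 18 × 18 + 4 × 2 = 332 labels have been skipped so far.
Adding those back, label number 331857 + 332 = 332189 at 30 labels/s is 11072 s + 29 f = 3 h 4 min 32 s frame 29, i.e. 03:04:32;29.

03:04:32;29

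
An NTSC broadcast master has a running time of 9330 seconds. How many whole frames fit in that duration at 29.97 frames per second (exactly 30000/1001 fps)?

279620 frames

Frames = 9330 × 30000/1001 = 279900000/1001 ≈ 279620.3796.
Complete frames: 279620.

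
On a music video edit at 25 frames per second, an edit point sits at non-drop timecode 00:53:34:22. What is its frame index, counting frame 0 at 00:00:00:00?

Total seconds to the label: (0 × 3600 + 53 × 60 + 34) = 3214.
Frame index = 3214 × 25 + 22 = 80372.

frame 80372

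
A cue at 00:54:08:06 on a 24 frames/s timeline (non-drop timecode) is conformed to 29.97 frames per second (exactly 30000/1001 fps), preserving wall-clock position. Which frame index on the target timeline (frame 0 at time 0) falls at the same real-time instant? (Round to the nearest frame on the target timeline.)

frame 97350

Source frame index: (0×3600 + 54×60 + 8) × 24 + 6 = 77958.
Real time: 77958 / (24) = 12993/4 s.
Target frame: (12993/4) × (30000/1001) = 97447500/1001 ≈ 97350.150 → 97350.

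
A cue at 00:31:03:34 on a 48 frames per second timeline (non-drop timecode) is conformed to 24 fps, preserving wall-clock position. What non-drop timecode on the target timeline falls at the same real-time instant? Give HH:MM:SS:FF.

00:31:03:17

Source frame index: (0×3600 + 31×60 + 3) × 48 + 34 = 89458.
Real time: 89458 / (48) = 44729/24 s.
Target frame: (44729/24) × (24) = 44729.
At 24 labels/s: frame 44729 → 00:31:03:17.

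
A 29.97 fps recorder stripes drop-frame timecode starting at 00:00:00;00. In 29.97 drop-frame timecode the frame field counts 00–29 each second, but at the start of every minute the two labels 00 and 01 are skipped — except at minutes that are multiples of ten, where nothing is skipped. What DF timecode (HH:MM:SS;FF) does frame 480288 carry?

Ten DF minutes hold 17982 frames, so frame 480288 lies in block 26 (frames 467532–485513) with 12756 frames into that block.
The block's first minute is 1800 frames and the rest 1798 each; 12756 frames reaches minute 7, so 26 × 18 + 7 × 2 = 482 labels have been skipped so far.
Adding those back, label number 480288 + 482 = 480770 at 30 labels/s is 16025 s + 20 f = 4 h 27 min 5 s frame 20, i.e. 04:27:05;20.

04:27:05;20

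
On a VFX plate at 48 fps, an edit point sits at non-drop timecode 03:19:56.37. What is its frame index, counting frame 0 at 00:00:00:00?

Total seconds to the label: (3 × 3600 + 19 × 60 + 56) = 11996.
Frame index = 11996 × 48 + 37 = 575845.

575845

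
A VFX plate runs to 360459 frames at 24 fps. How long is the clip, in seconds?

15019.125 seconds

Running time = 360459 / (24) = 15019.125 s.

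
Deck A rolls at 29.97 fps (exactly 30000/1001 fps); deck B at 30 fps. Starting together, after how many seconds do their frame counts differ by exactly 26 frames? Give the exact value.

The gap grows by |30 − 30000/1001| = 30/1001 frames per second.
Time for a 26-frame gap: 26 ÷ (30/1001) = 13013/15 s.

13013/15 seconds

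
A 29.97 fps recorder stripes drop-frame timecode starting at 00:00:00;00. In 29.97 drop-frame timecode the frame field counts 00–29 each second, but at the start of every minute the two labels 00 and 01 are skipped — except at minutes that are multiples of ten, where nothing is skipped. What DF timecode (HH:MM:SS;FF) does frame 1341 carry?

Each 10-minute DF block holds 10 × 60 × 30 − 9 × 2 = 17982 frames. 1341 ÷ 17982 → 0 full blocks, remainder 1341.
Within the partial block the first minute is 1800 frames and each further minute 1798, so 0 further minute boundaries passed. Total skipped labels = 18 × 0 + 2 × 0 = 0.
Non-drop label index = 1341 + 0 = 1341; at 30 labels/s that is 00:00:44:21, i.e. DF 00:00:44;21.

00:00:44;21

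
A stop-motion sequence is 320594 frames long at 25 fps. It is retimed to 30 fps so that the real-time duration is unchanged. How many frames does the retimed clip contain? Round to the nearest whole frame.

384713 frames

Frames at target rate = 320594 × (30) / (25) = 1923564/5 ≈ 384712.800.
Nearest whole frame: 384713.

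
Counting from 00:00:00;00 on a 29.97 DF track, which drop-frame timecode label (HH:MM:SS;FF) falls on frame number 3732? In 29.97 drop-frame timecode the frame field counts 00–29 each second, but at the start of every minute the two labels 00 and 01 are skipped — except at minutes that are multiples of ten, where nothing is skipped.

Each 10-minute DF block holds 10 × 60 × 30 − 9 × 2 = 17982 frames. 3732 ÷ 17982 → 0 full blocks, remainder 3732.
Within the partial block the first minute is 1800 frames and each further minute 1798, so 2 further minute boundaries passed. Total skipped labels = 18 × 0 + 2 × 2 = 4.
Non-drop label index = 3732 + 4 = 3736; at 30 labels/s that is 00:02:04:16, i.e. DF 00:02:04;16.

00:02:04;16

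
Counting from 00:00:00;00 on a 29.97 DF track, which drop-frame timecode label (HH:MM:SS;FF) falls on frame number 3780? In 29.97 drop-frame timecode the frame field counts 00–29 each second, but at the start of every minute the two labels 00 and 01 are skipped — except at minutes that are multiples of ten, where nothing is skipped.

00:02:06;04

Ten DF minutes hold 17982 frames, so frame 3780 lies in block 0 (frames 0–17981) with 3780 frames into that block.
The block's first minute is 1800 frames and the rest 1798 each; 3780 frames reaches minute 2, so 0 × 18 + 2 × 2 = 4 labels have been skipped so far.
Adding those back, label number 3780 + 4 = 3784 at 30 labels/s is 126 s + 4 f = 0 h 2 min 6 s frame 4, i.e. 00:02:06;04.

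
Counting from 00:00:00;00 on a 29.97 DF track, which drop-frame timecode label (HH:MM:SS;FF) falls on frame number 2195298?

Each 10-minute DF block holds 10 × 60 × 30 − 9 × 2 = 17982 frames. 2195298 ÷ 17982 → 122 full blocks, remainder 1494.
Within the partial block the first minute is 1800 frames and each further minute 1798, so 0 further minute boundaries passed. Total skipped labels = 18 × 122 + 2 × 0 = 2196.
Non-drop label index = 2195298 + 2196 = 2197494; at 30 labels/s that is 20:20:49:24, i.e. DF 20:20:49;24.

20:20:49;24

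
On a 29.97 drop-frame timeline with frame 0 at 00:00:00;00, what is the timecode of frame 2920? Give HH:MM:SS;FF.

Each 10-minute DF block holds 10 × 60 × 30 − 9 × 2 = 17982 frames. 2920 ÷ 17982 → 0 full blocks, remainder 2920.
Within the partial block the first minute is 1800 frames and each further minute 1798, so 1 further minute boundary passed. Total skipped labels = 18 × 0 + 2 × 1 = 2.
Non-drop label index = 2920 + 2 = 2922; at 30 labels/s that is 00:01:37:12, i.e. DF 00:01:37;12.

00:01:37;12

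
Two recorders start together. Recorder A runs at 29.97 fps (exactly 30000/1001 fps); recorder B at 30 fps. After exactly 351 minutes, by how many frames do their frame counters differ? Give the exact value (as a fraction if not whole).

351 min = 21060 s.
A emits 30000/1001 × 21060 = 48600000/77 frames; B emits 30 × 21060 = 631800.
Difference = 48600/77 frames (≈ 631.1688); B is ahead of A.

48600/77 frames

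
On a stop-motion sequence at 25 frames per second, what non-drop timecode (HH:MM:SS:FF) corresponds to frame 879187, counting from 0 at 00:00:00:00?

09:46:07:12

879187 ÷ 25 = 35167 full seconds, remainder 12 frames.
35167 s = 9 h 46 min 7 s.
Timecode: 09:46:07:12.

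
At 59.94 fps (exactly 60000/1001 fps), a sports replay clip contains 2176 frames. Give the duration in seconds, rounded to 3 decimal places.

36.303 seconds

Running time = 2176 × 1001/60000 = 68068/1875 s ≈ 36.303 s.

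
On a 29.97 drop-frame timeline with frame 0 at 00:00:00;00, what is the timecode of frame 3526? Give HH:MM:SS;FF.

00:01:57;18

Each 10-minute DF block holds 10 × 60 × 30 − 9 × 2 = 17982 frames. 3526 ÷ 17982 → 0 full blocks, remainder 3526.
Within the partial block the first minute is 1800 frames and each further minute 1798, so 1 further minute boundary passed. Total skipped labels = 18 × 0 + 2 × 1 = 2.
Non-drop label index = 3526 + 2 = 3528; at 30 labels/s that is 00:01:57:18, i.e. DF 00:01:57;18.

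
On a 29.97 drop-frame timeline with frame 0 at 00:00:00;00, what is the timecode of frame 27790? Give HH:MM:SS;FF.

Ten DF minutes hold 17982 frames, so frame 27790 lies in block 1 (frames 17982–35963) with 9808 frames into that block.
The block's first minute is 1800 frames and the rest 1798 each; 9808 frames reaches minute 5, so 1 × 18 + 5 × 2 = 28 labels have been skipped so far.
Adding those back, label number 27790 + 28 = 27818 at 30 labels/s is 927 s + 8 f = 0 h 15 min 27 s frame 8, i.e. 00:15:27;08.

00:15:27;08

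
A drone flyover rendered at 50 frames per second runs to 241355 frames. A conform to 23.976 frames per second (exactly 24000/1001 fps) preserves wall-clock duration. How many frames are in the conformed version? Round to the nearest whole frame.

Frames at target rate = 241355 × (24000/1001) / (50) = 115850400/1001 ≈ 115734.665.
Nearest whole frame: 115735.

115735 frames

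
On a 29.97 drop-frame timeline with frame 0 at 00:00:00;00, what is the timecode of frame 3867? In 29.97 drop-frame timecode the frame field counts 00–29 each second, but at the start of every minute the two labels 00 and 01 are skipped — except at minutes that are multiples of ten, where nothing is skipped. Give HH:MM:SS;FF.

00:02:09;01

Each 10-minute DF block holds 10 × 60 × 30 − 9 × 2 = 17982 frames. 3867 ÷ 17982 → 0 full blocks, remainder 3867.
Within the partial block the first minute is 1800 frames and each further minute 1798, so 2 further minute boundaries passed. Total skipped labels = 18 × 0 + 2 × 2 = 4.
Non-drop label index = 3867 + 4 = 3871; at 30 labels/s that is 00:02:09:01, i.e. DF 00:02:09;01.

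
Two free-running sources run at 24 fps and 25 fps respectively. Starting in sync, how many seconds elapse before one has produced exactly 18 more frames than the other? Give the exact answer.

18 seconds

The gap grows by |25 − 24| = 1 frame per second.
Time for a 18-frame gap: 18 ÷ (1) = 18 s.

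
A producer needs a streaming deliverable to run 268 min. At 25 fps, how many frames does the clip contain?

268 min = 16080 s.
Frames = 16080 × 25 = 402000.

402000 frames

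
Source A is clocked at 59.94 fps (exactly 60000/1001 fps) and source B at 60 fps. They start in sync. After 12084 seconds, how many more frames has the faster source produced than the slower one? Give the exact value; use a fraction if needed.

A emits 60000/1001 × 12084 = 725040000/1001 frames; B emits 60 × 12084 = 725040.
Difference = 725040/1001 frames (≈ 724.3157); B is ahead of A.

725040/1001 frames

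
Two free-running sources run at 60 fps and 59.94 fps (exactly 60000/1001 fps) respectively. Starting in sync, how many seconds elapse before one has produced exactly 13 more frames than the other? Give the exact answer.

The gap grows by |60000/1001 − 60| = 60/1001 frames per second.
Time for a 13-frame gap: 13 ÷ (60/1001) = 13013/60 s.

13013/60 seconds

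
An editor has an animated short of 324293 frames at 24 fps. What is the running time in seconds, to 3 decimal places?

Running time = 324293 × 1/24 = 324293/24 s ≈ 13512.208 s.

13512.208 seconds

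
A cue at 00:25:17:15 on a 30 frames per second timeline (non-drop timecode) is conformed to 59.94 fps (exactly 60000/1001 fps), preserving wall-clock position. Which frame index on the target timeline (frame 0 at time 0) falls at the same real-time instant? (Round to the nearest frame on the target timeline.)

frame 90959

Source frame index: (0×3600 + 25×60 + 17) × 30 + 15 = 45525.
Real time: 45525 / (30) = 3035/2 s.
Target frame: (3035/2) × (60000/1001) = 91050000/1001 ≈ 90959.041 → 90959.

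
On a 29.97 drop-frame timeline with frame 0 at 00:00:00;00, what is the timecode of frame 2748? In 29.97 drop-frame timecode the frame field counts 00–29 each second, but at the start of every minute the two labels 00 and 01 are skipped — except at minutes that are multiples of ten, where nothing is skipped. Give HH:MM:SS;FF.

Each 10-minute DF block holds 10 × 60 × 30 − 9 × 2 = 17982 frames. 2748 ÷ 17982 → 0 full blocks, remainder 2748.
Within the partial block the first minute is 1800 frames and each further minute 1798, so 1 further minute boundary passed. Total skipped labels = 18 × 0 + 2 × 1 = 2.
Non-drop label index = 2748 + 2 = 2750; at 30 labels/s that is 00:01:31:20, i.e. DF 00:01:31;20.

00:01:31;20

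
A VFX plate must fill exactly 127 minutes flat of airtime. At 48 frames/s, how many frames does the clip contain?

127 min = 7620 s.
Frames = 7620 × 48 = 365760.

365760 frames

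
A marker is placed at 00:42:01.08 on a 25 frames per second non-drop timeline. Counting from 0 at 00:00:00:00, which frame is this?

Total seconds to the label: (0 × 3600 + 42 × 60 + 1) = 2521.
Frame index = 2521 × 25 + 8 = 63033.

63033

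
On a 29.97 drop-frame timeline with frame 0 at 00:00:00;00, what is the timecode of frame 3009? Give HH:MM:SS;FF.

Ten DF minutes hold 17982 frames, so frame 3009 lies in block 0 (frames 0–17981) with 3009 frames into that block.
The block's first minute is 1800 frames and the rest 1798 each; 3009 frames reaches minute 1, so 0 × 18 + 1 × 2 = 2 labels have been skipped so far.
Adding those back, label number 3009 + 2 = 3011 at 30 labels/s is 100 s + 11 f = 0 h 1 min 40 s frame 11, i.e. 00:01:40;11.

00:01:40;11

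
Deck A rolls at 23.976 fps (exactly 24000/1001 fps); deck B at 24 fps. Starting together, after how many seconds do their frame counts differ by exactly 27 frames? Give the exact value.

1126.125 seconds

The gap grows by |24 − 24000/1001| = 24/1001 frames per second.
Time for a 27-frame gap: 27 ÷ (24/1001) = 1126.125 s.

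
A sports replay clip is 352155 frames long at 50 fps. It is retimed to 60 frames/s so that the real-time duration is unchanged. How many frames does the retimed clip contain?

Target frames = source frames × (target rate / source rate) = 352155 × (60)/(50) = 352155 × 6/5 = 422586.

422586 frames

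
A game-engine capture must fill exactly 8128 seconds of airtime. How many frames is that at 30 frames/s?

Frames = 8128 × 30 = 243840.

243840 frames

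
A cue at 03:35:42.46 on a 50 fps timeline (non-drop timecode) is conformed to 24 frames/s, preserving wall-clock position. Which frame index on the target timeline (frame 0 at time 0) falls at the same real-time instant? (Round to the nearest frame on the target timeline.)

frame 310630

Source frame index: (3×3600 + 35×60 + 42) × 50 + 46 = 647146.
Real time: 647146 / (50) = 323573/25 s.
Target frame: (323573/25) × (24) = 7765752/25 ≈ 310630.080 → 310630.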